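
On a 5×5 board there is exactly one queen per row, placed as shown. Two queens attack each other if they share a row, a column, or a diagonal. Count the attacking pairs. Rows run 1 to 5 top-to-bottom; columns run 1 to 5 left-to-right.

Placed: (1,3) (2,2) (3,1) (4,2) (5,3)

Same column: (1,3)–(5,3) (column 3); (2,2)–(4,2) (column 2).
Same diagonal: (1,3)–(2,2) (|1−2| = |3−2| = 1); (1,3)–(3,1) (|1−3| = |3−1| = 2); (2,2)–(3,1) (|2−3| = |2−1| = 1); (3,1)–(4,2) (|3−4| = |1−2| = 1); (3,1)–(5,3) (|3−5| = |1−3| = 2); (4,2)–(5,3) (|4−5| = |2−3| = 1).
Total attacking pairs: 8.

8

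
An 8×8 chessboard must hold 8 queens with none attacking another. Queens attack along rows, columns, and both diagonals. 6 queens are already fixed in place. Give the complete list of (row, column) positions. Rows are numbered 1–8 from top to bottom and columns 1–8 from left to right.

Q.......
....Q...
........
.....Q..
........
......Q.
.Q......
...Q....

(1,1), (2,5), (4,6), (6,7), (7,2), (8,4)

Row 3: attacked by (1,1)→{1,3}; (2,5)→{4,5,6}; (4,6)→{5,6,7}; (6,7)→{4,7}; (7,2)→{2,6}; (8,4)→{4}. Safe: 8. Place at column 8.
Row 5: attacked by (1,1)→{1,5}; (2,5)→{2,5,8}; (3,8)→{6,8}; (4,6)→{5,6,7}; (6,7)→{6,7,8}; (7,2)→{2,4}; (8,4)→{1,4,7}. Safe: 3. Place at column 3.
Columns [1, 5, 8, 6, 3, 7, 2, 4], r−c [0, -3, -5, -2, 2, -1, 5, 4], r+c [2, 7, 11, 10, 8, 13, 9, 12] are all distinct, so no two queens attack.

(1,1) (2,5) (3,8) (4,6) (5,3) (6,7) (7,2) (8,4)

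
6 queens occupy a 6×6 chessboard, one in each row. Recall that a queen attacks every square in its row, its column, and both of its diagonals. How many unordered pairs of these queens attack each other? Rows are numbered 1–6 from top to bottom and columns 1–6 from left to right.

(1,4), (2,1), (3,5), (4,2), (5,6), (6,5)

Same column: (3,5)–(6,5) (column 5).
Same diagonal: (2,1)–(6,5) (|2−6| = |1−5| = 4); (5,6)–(6,5) (|5−6| = |6−5| = 1).
Total attacking pairs: 3.

3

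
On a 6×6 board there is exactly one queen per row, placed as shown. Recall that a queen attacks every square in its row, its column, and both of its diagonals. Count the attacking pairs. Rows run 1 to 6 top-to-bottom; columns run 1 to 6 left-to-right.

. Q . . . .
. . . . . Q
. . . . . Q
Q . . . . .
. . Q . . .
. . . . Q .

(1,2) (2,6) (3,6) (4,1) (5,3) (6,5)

2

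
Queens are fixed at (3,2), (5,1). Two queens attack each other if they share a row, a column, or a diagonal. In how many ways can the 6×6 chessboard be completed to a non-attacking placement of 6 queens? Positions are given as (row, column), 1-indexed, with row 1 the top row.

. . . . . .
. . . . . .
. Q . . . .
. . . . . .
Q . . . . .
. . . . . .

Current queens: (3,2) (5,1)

Branch on row 1: col 3 → 1; col 6 → 0.
Sum: 1 + 0 = 1.

1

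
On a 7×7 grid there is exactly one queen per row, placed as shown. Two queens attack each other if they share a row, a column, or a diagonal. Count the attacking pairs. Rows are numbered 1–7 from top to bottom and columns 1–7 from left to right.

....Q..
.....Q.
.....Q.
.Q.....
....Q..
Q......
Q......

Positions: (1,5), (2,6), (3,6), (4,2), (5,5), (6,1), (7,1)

6

Same column: (1,5)–(5,5) (column 5); (2,6)–(3,6) (column 6); (6,1)–(7,1) (column 1).
Same diagonal: (1,5)–(2,6) (|1−2| = |5−6| = 1); (1,5)–(4,2) (|1−4| = |5−2| = 3); (2,6)–(7,1) (|2−7| = |6−1| = 5).
Total attacking pairs: 6.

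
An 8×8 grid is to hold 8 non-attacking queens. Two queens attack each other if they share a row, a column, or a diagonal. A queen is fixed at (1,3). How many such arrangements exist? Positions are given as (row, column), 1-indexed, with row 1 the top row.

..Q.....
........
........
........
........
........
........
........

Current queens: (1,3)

Branch on row 2: col 1 → 1; col 5 → 4; col 6 → 8; col 7 → 2; col 8 → 1.
Sum: 1 + 4 + 8 + 2 + 1 = 16.

16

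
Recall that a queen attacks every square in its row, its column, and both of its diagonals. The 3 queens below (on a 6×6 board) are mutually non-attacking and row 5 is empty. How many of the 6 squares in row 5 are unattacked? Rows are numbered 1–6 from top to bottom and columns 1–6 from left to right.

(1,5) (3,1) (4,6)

2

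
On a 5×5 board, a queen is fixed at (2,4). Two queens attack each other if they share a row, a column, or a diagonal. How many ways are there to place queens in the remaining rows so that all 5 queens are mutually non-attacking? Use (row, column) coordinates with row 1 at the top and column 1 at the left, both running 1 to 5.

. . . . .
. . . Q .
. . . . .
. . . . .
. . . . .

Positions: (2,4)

2

Branch on row 1: col 1 → 1; col 2 → 1.
Sum: 1 + 1 = 2.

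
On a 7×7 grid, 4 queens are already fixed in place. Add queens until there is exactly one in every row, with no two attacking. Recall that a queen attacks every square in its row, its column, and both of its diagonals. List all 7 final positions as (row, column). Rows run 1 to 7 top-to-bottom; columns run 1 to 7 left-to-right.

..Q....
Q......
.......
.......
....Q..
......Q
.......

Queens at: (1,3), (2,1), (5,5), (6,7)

(1,3) (2,1) (3,6) (4,2) (5,5) (6,7) (7,4)

Row 3: attacked by (1,3)→{1,3,5}; (2,1)→{1,2}; (5,5)→{3,5,7}; (6,7)→{4,7}. Safe: 6. Place at column 6.
Row 4: attacked by (1,3)→{3,6}; (2,1)→{1,3}; (3,6)→{5,6,7}; (5,5)→{4,5,6}; (6,7)→{5,7}. Safe: 2. Place at column 2.
Row 7: attacked by (1,3)→{3}; (2,1)→{1,6}; (3,6)→{2,6}; (4,2)→{2,5}; (5,5)→{3,5,7}; (6,7)→{6,7}. Safe: 4. Place at column 4.
Columns [3, 1, 6, 2, 5, 7, 4], r−c [-2, 1, -3, 2, 0, -1, 3], r+c [4, 3, 9, 6, 10, 13, 11] are all distinct, so no two queens attack.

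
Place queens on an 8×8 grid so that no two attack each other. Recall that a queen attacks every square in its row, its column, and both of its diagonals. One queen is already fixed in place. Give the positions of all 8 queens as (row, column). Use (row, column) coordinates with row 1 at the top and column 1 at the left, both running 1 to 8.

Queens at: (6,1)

(1,3) (2,6) (3,2) (4,5) (5,8) (6,1) (7,7) (8,4)

Row 1: attacked by (6,1)→{1,6}. Safe: 2, 3, 4, 5, 7, 8. Place at column 3.
Row 2: attacked by (1,3)→{2,3,4}; (6,1)→{1,5}. Safe: 6, 7, 8. Place at column 6.
Row 3: attacked by (1,3)→{1,3,5}; (2,6)→{5,6,7}; (6,1)→{1,4}. Safe: 2, 8. Place at column 2.
Row 4: attacked by (1,3)→{3,6}; (2,6)→{4,6,8}; (3,2)→{1,2,3}; (6,1)→{1,3}. Safe: 5, 7. Place at column 5.
Row 5: attacked by (1,3)→{3,7}; (2,6)→{3,6}; (3,2)→{2,4}; (4,5)→{4,5,6}; (6,1)→{1,2}. Safe: 8. Place at column 8.
Row 7: attacked by (1,3)→{3}; (2,6)→{1,6}; (3,2)→{2,6}; (4,5)→{2,5,8}; (5,8)→{6,8}; (6,1)→{1,2}. Safe: 4, 7. Place at column 7.
Row 8: attacked by (1,3)→{3}; (2,6)→{6}; (3,2)→{2,7}; (4,5)→{1,5}; (5,8)→{5,8}; (6,1)→{1,3}; (7,7)→{6,7,8}. Safe: 4. Place at column 4.
Columns [3, 6, 2, 5, 8, 1, 7, 4], r−c [-2, -4, 1, -1, -3, 5, 0, 4], r+c [4, 8, 5, 9, 13, 7, 14, 12] are all distinct, so no two queens attack.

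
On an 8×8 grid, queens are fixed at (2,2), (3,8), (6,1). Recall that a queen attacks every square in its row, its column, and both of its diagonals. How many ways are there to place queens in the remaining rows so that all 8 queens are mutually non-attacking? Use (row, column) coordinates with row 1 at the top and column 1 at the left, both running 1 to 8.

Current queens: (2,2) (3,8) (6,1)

Branch on row 1: col 4 → 1; col 5 → 0; col 7 → 0.
Sum: 1 + 0 + 0 = 1.

1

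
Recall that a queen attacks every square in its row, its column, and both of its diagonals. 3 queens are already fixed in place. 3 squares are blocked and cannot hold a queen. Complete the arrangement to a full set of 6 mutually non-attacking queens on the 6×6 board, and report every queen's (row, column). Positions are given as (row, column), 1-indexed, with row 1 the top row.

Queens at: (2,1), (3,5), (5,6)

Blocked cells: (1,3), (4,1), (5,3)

(1,4) (2,1) (3,5) (4,2) (5,6) (6,3)

Row 1: attacked by (2,1)→{1,2}; (3,5)→{3,5}; (5,6)→{2,6}. Blocked: 3. Safe: 4. Place at column 4.
Row 4: attacked by (1,4)→{1,4}; (2,1)→{1,3}; (3,5)→{4,5,6}; (5,6)→{5,6}. Blocked: 1. Safe: 2. Place at column 2.
Row 6: attacked by (1,4)→{4}; (2,1)→{1,5}; (3,5)→{2,5}; (4,2)→{2,4}; (5,6)→{5,6}. Safe: 3. Place at column 3.
Columns [4, 1, 5, 2, 6, 3], r−c [-3, 1, -2, 2, -1, 3], r+c [5, 3, 8, 6, 11, 9] are all distinct, so no two queens attack.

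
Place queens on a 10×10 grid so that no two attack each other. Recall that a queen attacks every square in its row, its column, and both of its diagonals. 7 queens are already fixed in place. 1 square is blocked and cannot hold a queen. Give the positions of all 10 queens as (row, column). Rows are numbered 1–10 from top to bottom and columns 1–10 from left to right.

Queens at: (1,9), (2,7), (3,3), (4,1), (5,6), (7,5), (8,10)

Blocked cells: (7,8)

Row 6: attacked by (1,9)→{4,9}; (2,7)→{3,7}; (3,3)→{3,6}; (4,1)→{1,3}; (5,6)→{5,6,7}; (7,5)→{4,5,6}; (8,10)→{8,10}. Safe: 2. Place at column 2.
Row 9: attacked by (1,9)→{1,9}; (2,7)→{7}; (3,3)→{3,9}; (4,1)→{1,6}; (5,6)→{2,6,10}; (6,2)→{2,5}; (7,5)→{3,5,7}; (8,10)→{9,10}. Safe: 4, 8. Place at column 8.
Row 10: attacked by (1,9)→{9}; (2,7)→{7}; (3,3)→{3,10}; (4,1)→{1,7}; (5,6)→{1,6}; (6,2)→{2,6}; (7,5)→{2,5,8}; (8,10)→{8,10}; (9,8)→{7,8,9}. Safe: 4. Place at column 4.
Columns [9, 7, 3, 1, 6, 2, 5, 10, 8, 4], r−c [-8, -5, 0, 3, -1, 4, 2, -2, 1, 6], r+c [10, 9, 6, 5, 11, 8, 12, 18, 17, 14] are all distinct, so no two queens attack.

(1,9) (2,7) (3,3) (4,1) (5,6) (6,2) (7,5) (8,10) (9,8) (10,4)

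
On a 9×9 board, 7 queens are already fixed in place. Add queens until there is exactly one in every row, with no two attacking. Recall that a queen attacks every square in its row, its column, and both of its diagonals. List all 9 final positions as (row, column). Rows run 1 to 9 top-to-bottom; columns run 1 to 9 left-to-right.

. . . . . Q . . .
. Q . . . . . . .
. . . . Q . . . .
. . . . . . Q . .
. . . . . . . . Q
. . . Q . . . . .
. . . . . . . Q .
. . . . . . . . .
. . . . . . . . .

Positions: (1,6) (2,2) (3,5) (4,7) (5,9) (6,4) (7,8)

Row 8: attacked by (1,6)→{6}; (2,2)→{2,8}; (3,5)→{5}; (4,7)→{3,7}; (5,9)→{6,9}; (6,4)→{2,4,6}; (7,8)→{7,8,9}. Safe: 1. Place at column 1.
Row 9: attacked by (1,6)→{6}; (2,2)→{2,9}; (3,5)→{5}; (4,7)→{2,7}; (5,9)→{5,9}; (6,4)→{1,4,7}; (7,8)→{6,8}; (8,1)→{1,2}. Safe: 3. Place at column 3.
Columns [6, 2, 5, 7, 9, 4, 8, 1, 3], r−c [-5, 0, -2, -3, -4, 2, -1, 7, 6], r+c [7, 4, 8, 11, 14, 10, 15, 9, 12] are all distinct, so no two queens attack.

(1,6) (2,2) (3,5) (4,7) (5,9) (6,4) (7,8) (8,1) (9,3)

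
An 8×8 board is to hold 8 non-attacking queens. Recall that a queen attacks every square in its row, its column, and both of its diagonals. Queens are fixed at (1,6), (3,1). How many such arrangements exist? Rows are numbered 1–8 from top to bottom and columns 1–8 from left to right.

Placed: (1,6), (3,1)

4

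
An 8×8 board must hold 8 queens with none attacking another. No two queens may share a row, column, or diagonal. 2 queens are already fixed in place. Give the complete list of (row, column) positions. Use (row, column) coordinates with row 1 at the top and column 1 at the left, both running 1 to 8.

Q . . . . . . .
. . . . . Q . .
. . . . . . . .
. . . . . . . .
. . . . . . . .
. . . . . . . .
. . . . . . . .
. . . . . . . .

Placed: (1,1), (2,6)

(1,1) (2,6) (3,8) (4,3) (5,7) (6,4) (7,2) (8,5)

Row 3: attacked by (1,1)→{1,3}; (2,6)→{5,6,7}. Safe: 2, 4, 8. Place at column 8.
Row 4: attacked by (1,1)→{1,4}; (2,6)→{4,6,8}; (3,8)→{7,8}. Safe: 2, 3, 5. Place at column 3.
Row 5: attacked by (1,1)→{1,5}; (2,6)→{3,6}; (3,8)→{6,8}; (4,3)→{2,3,4}. Safe: 7. Place at column 7.
Row 6: attacked by (1,1)→{1,6}; (2,6)→{2,6}; (3,8)→{5,8}; (4,3)→{1,3,5}; (5,7)→{6,7,8}. Safe: 4. Place at column 4.
Row 7: attacked by (1,1)→{1,7}; (2,6)→{1,6}; (3,8)→{4,8}; (4,3)→{3,6}; (5,7)→{5,7}; (6,4)→{3,4,5}. Safe: 2. Place at column 2.
Row 8: attacked by (1,1)→{1,8}; (2,6)→{6}; (3,8)→{3,8}; (4,3)→{3,7}; (5,7)→{4,7}; (6,4)→{2,4,6}; (7,2)→{1,2,3}. Safe: 5. Place at column 5.
Columns [1, 6, 8, 3, 7, 4, 2, 5], r−c [0, -4, -5, 1, -2, 2, 5, 3], r+c [2, 8, 11, 7, 12, 10, 9, 13] are all distinct, so no two queens attack.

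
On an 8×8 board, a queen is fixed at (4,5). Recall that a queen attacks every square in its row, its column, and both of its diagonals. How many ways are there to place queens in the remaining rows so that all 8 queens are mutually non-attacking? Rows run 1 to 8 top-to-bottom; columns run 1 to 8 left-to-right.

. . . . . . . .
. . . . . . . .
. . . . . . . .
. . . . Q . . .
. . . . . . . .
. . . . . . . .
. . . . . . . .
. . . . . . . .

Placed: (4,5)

Branch on row 1: col 1 → 0; col 3 → 2; col 4 → 4; col 6 → 1; col 7 → 1.
Sum: 0 + 2 + 4 + 1 + 1 = 8.

8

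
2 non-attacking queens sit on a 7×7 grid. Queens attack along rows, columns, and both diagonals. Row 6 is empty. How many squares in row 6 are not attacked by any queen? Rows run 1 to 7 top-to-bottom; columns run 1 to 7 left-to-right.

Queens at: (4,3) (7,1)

3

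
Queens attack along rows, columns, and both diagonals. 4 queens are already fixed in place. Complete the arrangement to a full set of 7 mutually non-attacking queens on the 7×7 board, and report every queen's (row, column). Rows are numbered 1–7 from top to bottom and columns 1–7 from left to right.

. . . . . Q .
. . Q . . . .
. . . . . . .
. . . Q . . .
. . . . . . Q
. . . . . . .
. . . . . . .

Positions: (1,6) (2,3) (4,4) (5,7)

Row 3: attacked by (1,6)→{4,6}; (2,3)→{2,3,4}; (4,4)→{3,4,5}; (5,7)→{5,7}. Safe: 1. Place at column 1.
Row 6: attacked by (1,6)→{1,6}; (2,3)→{3,7}; (3,1)→{1,4}; (4,4)→{2,4,6}; (5,7)→{6,7}. Safe: 5. Place at column 5.
Row 7: attacked by (1,6)→{6}; (2,3)→{3}; (3,1)→{1,5}; (4,4)→{1,4,7}; (5,7)→{5,7}; (6,5)→{4,5,6}. Safe: 2. Place at column 2.
Columns [6, 3, 1, 4, 7, 5, 2], r−c [-5, -1, 2, 0, -2, 1, 5], r+c [7, 5, 4, 8, 12, 11, 9] are all distinct, so no two queens attack.

(1,6) (2,3) (3,1) (4,4) (5,7) (6,5) (7,2)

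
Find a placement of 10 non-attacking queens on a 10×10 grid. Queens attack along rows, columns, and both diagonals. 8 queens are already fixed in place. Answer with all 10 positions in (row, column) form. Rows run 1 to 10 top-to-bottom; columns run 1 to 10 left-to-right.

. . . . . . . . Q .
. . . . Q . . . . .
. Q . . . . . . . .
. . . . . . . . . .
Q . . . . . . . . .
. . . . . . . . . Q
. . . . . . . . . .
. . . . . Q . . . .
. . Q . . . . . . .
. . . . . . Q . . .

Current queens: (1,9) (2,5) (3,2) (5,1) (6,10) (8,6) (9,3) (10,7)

(1,9) (2,5) (3,2) (4,4) (5,1) (6,10) (7,8) (8,6) (9,3) (10,7)

Row 4: attacked by (1,9)→{6,9}; (2,5)→{3,5,7}; (3,2)→{1,2,3}; (5,1)→{1,2}; (6,10)→{8,10}; (8,6)→{2,6,10}; (9,3)→{3,8}; (10,7)→{1,7}. Safe: 4. Place at column 4.
Row 7: attacked by (1,9)→{3,9}; (2,5)→{5,10}; (3,2)→{2,6}; (4,4)→{1,4,7}; (5,1)→{1,3}; (6,10)→{9,10}; (8,6)→{5,6,7}; (9,3)→{1,3,5}; (10,7)→{4,7,10}. Safe: 8. Place at column 8.
Columns [9, 5, 2, 4, 1, 10, 8, 6, 3, 7], r−c [-8, -3, 1, 0, 4, -4, -1, 2, 6, 3], r+c [10, 7, 5, 8, 6, 16, 15, 14, 12, 17] are all distinct, so no two queens attack.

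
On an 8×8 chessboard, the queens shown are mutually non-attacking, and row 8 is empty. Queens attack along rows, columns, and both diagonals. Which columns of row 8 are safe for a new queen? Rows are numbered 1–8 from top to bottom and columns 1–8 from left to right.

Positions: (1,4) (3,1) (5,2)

(1,4) attacks row 8 at column 4.
(3,1) attacks row 8 at column 1 and diagonals 6.
(5,2) attacks row 8 at column 2 and diagonals 5.
Attacked columns: {1, 2, 4, 5, 6}. Safe: {3, 7, 8}.

columns 3, 7, 8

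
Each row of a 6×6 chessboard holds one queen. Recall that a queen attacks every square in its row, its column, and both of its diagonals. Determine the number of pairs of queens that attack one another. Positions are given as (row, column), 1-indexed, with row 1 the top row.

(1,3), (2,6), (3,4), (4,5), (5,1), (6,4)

Same column: (3,4)–(6,4) (column 4).
Same diagonal: (3,4)–(4,5) (|3−4| = |4−5| = 1).
Total attacking pairs: 2.

2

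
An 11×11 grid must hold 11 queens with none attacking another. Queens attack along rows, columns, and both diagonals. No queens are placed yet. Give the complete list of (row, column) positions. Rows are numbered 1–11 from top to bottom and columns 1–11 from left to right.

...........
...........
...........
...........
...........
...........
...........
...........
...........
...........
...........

(1,11) (2,9) (3,6) (4,3) (5,10) (6,4) (7,1) (8,8) (9,5) (10,7) (11,2)

Row 1: Safe: 1, 2, 3, 4, 5, 6, 7, 8, 9, 10, 11. Place at column 11.
Row 2: attacked by (1,11)→{10,11}. Safe: 1, 2, 3, 4, 5, 6, 7, 8, 9. Place at column 9.
Row 3: attacked by (1,11)→{9,11}; (2,9)→{8,9,10}. Safe: 1, 2, 3, 4, 5, 6, 7. Place at column 6.
Row 4: attacked by (1,11)→{8,11}; (2,9)→{7,9,11}; (3,6)→{5,6,7}. Safe: 1, 2, 3, 4, 10. Place at column 3.
Row 5: attacked by (1,11)→{7,11}; (2,9)→{6,9}; (3,6)→{4,6,8}; (4,3)→{2,3,4}. Safe: 1, 5, 10. Place at column 10.
Row 6: attacked by (1,11)→{6,11}; (2,9)→{5,9}; (3,6)→{3,6,9}; (4,3)→{1,3,5}; (5,10)→{9,10,11}. Safe: 2, 4, 7, 8. Place at column 4.
Row 7: attacked by (1,11)→{5,11}; (2,9)→{4,9}; (3,6)→{2,6,10}; (4,3)→{3,6}; (5,10)→{8,10}; (6,4)→{3,4,5}. Safe: 1, 7. Place at column 1.
Row 8: attacked by (1,11)→{4,11}; (2,9)→{3,9}; (3,6)→{1,6,11}; (4,3)→{3,7}; (5,10)→{7,10}; (6,4)→{2,4,6}; (7,1)→{1,2}. Safe: 5, 8. Place at column 8.
Row 9: attacked by (1,11)→{3,11}; (2,9)→{2,9}; (3,6)→{6}; (4,3)→{3,8}; (5,10)→{6,10}; (6,4)→{1,4,7}; (7,1)→{1,3}; (8,8)→{7,8,9}. Safe: 5. Place at column 5.
Row 10: attacked by (1,11)→{2,11}; (2,9)→{1,9}; (3,6)→{6}; (4,3)→{3,9}; (5,10)→{5,10}; (6,4)→{4,8}; (7,1)→{1,4}; (8,8)→{6,8,10}; (9,5)→{4,5,6}. Safe: 7. Place at column 7.
Row 11: attacked by (1,11)→{1,11}; (2,9)→{9}; (3,6)→{6}; (4,3)→{3,10}; (5,10)→{4,10}; (6,4)→{4,9}; (7,1)→{1,5}; (8,8)→{5,8,11}; (9,5)→{3,5,7}; (10,7)→{6,7,8}. Safe: 2. Place at column 2.
Columns [11, 9, 6, 3, 10, 4, 1, 8, 5, 7, 2], r−c [-10, -7, -3, 1, -5, 2, 6, 0, 4, 3, 9], r+c [12, 11, 9, 7, 15, 10, 8, 16, 14, 17, 13] are all distinct, so no two queens attack.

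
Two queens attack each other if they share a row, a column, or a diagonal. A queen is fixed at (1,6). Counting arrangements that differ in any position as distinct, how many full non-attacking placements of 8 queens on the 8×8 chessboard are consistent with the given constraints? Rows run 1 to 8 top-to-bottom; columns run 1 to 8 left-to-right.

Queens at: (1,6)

16

Branch on row 2: col 1 → 1; col 2 → 2; col 3 → 8; col 4 → 4; col 8 → 1.
Sum: 1 + 2 + 8 + 4 + 1 = 16.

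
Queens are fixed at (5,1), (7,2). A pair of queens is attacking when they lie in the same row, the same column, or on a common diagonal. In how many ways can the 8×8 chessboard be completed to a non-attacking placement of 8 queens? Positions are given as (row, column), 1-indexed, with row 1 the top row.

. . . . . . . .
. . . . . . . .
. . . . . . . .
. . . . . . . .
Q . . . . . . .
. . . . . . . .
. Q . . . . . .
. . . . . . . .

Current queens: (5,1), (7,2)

6

Branch on row 1: col 3 → 2; col 4 → 1; col 6 → 3; col 7 → 0.
Sum: 2 + 1 + 3 + 0 = 6.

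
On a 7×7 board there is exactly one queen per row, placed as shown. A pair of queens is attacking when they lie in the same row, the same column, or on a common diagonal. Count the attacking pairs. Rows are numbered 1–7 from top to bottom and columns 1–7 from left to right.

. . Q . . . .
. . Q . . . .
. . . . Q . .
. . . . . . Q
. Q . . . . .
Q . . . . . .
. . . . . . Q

Same column: (1,3)–(2,3) (column 3); (4,7)–(7,7) (column 7).
Same diagonal: (1,3)–(3,5) (|1−3| = |3−5| = 2); (5,2)–(6,1) (|5−6| = |2−1| = 1).
Total attacking pairs: 4.

4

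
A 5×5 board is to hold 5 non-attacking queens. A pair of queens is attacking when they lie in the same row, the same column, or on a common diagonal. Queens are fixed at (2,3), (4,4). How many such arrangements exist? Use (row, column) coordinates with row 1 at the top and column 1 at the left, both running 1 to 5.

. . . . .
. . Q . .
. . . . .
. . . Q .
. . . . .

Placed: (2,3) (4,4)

1

Branch on row 1: col 5 → 1.
Sum: 1 = 1.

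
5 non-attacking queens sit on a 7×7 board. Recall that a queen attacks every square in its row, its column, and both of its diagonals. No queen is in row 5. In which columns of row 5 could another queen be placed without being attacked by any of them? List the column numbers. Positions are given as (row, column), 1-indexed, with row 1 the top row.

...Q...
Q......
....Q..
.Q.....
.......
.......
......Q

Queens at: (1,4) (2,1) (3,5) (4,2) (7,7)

(1,4) attacks row 5 at column 4.
(2,1) attacks row 5 at column 1 and diagonals 4.
(3,5) attacks row 5 at column 5 and diagonals 3, 7.
(4,2) attacks row 5 at column 2 and diagonals 1, 3.
(7,7) attacks row 5 at column 7 and diagonals 5.
Attacked columns: {1, 2, 3, 4, 5, 7}. Safe: {6}.

columns 6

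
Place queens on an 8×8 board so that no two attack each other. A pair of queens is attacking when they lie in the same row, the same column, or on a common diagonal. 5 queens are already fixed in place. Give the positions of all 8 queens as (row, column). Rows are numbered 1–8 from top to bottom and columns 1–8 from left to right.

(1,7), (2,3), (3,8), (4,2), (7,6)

Row 5: attacked by (1,7)→{3,7}; (2,3)→{3,6}; (3,8)→{6,8}; (4,2)→{1,2,3}; (7,6)→{4,6,8}. Safe: 5. Place at column 5.
Row 6: attacked by (1,7)→{2,7}; (2,3)→{3,7}; (3,8)→{5,8}; (4,2)→{2,4}; (5,5)→{4,5,6}; (7,6)→{5,6,7}. Safe: 1. Place at column 1.
Row 8: attacked by (1,7)→{7}; (2,3)→{3}; (3,8)→{3,8}; (4,2)→{2,6}; (5,5)→{2,5,8}; (6,1)→{1,3}; (7,6)→{5,6,7}. Safe: 4. Place at column 4.
Columns [7, 3, 8, 2, 5, 1, 6, 4], r−c [-6, -1, -5, 2, 0, 5, 1, 4], r+c [8, 5, 11, 6, 10, 7, 13, 12] are all distinct, so no two queens attack.

(1,7) (2,3) (3,8) (4,2) (5,5) (6,1) (7,6) (8,4)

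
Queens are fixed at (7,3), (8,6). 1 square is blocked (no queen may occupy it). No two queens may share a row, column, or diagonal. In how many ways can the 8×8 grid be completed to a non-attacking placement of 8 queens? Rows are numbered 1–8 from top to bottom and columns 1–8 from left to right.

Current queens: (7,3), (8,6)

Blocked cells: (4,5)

Branch on row 1: col 1 → 0; col 2 → 0; col 4 → 1; col 5 → 3; col 7 → 1; col 8 → 1.
Sum: 0 + 0 + 1 + 3 + 1 + 1 = 6.

6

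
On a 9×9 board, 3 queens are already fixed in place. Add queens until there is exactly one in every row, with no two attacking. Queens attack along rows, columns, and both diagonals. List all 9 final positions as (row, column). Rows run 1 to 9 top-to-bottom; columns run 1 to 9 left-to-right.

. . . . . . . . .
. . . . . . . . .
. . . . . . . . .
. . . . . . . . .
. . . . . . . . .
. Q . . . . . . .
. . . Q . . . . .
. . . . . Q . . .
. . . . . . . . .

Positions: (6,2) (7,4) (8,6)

(1,5) (2,7) (3,9) (4,3) (5,8) (6,2) (7,4) (8,6) (9,1)

Row 1: attacked by (6,2)→{2,7}; (7,4)→{4}; (8,6)→{6}. Safe: 1, 3, 5, 8, 9. Place at column 5.
Row 2: attacked by (1,5)→{4,5,6}; (6,2)→{2,6}; (7,4)→{4,9}; (8,6)→{6}. Safe: 1, 3, 7, 8. Place at column 7.
Row 3: attacked by (1,5)→{3,5,7}; (2,7)→{6,7,8}; (6,2)→{2,5}; (7,4)→{4,8}; (8,6)→{1,6}. Safe: 9. Place at column 9.
Row 4: attacked by (1,5)→{2,5,8}; (2,7)→{5,7,9}; (3,9)→{8,9}; (6,2)→{2,4}; (7,4)→{1,4,7}; (8,6)→{2,6}. Safe: 3. Place at column 3.
Row 5: attacked by (1,5)→{1,5,9}; (2,7)→{4,7}; (3,9)→{7,9}; (4,3)→{2,3,4}; (6,2)→{1,2,3}; (7,4)→{2,4,6}; (8,6)→{3,6,9}. Safe: 8. Place at column 8.
Row 9: attacked by (1,5)→{5}; (2,7)→{7}; (3,9)→{3,9}; (4,3)→{3,8}; (5,8)→{4,8}; (6,2)→{2,5}; (7,4)→{2,4,6}; (8,6)→{5,6,7}. Safe: 1. Place at column 1.
Columns [5, 7, 9, 3, 8, 2, 4, 6, 1], r−c [-4, -5, -6, 1, -3, 4, 3, 2, 8], r+c [6, 9, 12, 7, 13, 8, 11, 14, 10] are all distinct, so no two queens attack.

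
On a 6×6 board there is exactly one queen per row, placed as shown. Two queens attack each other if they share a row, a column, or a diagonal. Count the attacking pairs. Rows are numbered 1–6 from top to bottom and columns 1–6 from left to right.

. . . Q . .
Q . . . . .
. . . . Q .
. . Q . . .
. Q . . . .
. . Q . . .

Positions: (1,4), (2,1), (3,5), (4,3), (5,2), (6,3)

4

Same column: (4,3)–(6,3) (column 3).
Same diagonal: (2,1)–(4,3) (|2−4| = |1−3| = 2); (4,3)–(5,2) (|4−5| = |3−2| = 1); (5,2)–(6,3) (|5−6| = |2−3| = 1).
Total attacking pairs: 4.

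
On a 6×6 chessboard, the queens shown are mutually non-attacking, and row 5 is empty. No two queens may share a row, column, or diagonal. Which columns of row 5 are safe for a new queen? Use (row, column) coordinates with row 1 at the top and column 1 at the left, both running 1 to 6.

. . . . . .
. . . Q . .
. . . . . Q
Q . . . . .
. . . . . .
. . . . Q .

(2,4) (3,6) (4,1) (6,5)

columns 3

(2,4) attacks row 5 at column 4 and diagonals 1.
(3,6) attacks row 5 at column 6 and diagonals 4.
(4,1) attacks row 5 at column 1 and diagonals 2.
(6,5) attacks row 5 at column 5 and diagonals 4, 6.
Attacked columns: {1, 2, 4, 5, 6}. Safe: {3}.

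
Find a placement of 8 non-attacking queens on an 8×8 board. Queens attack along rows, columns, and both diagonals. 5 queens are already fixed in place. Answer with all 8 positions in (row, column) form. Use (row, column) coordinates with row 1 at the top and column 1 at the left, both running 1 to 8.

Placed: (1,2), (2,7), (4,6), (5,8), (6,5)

(1,2) (2,7) (3,3) (4,6) (5,8) (6,5) (7,1) (8,4)

Row 3: attacked by (1,2)→{2,4}; (2,7)→{6,7,8}; (4,6)→{5,6,7}; (5,8)→{6,8}; (6,5)→{2,5,8}. Safe: 1, 3. Place at column 3.
Row 7: attacked by (1,2)→{2,8}; (2,7)→{2,7}; (3,3)→{3,7}; (4,6)→{3,6}; (5,8)→{6,8}; (6,5)→{4,5,6}. Safe: 1. Place at column 1.
Row 8: attacked by (1,2)→{2}; (2,7)→{1,7}; (3,3)→{3,8}; (4,6)→{2,6}; (5,8)→{5,8}; (6,5)→{3,5,7}; (7,1)→{1,2}. Safe: 4. Place at column 4.
Columns [2, 7, 3, 6, 8, 5, 1, 4], r−c [-1, -5, 0, -2, -3, 1, 6, 4], r+c [3, 9, 6, 10, 13, 11, 8, 12] are all distinct, so no two queens attack.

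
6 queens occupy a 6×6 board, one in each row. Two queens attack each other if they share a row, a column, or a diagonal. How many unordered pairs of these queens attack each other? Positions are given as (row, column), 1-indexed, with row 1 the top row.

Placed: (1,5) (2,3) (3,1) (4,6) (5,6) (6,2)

Same column: (4,6)–(5,6) (column 6).
Same diagonal: (2,3)–(5,6) (|2−5| = |3−6| = 3).
Total attacking pairs: 2.

2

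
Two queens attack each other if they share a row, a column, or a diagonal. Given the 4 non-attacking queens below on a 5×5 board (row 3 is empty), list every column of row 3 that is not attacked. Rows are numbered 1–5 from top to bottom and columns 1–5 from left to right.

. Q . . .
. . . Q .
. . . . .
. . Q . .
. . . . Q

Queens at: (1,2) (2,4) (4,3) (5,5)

columns 1

(1,2) attacks row 3 at column 2 and diagonals 4.
(2,4) attacks row 3 at column 4 and diagonals 3, 5.
(4,3) attacks row 3 at column 3 and diagonals 2, 4.
(5,5) attacks row 3 at column 5 and diagonals 3.
Attacked columns: {2, 3, 4, 5}. Safe: {1}.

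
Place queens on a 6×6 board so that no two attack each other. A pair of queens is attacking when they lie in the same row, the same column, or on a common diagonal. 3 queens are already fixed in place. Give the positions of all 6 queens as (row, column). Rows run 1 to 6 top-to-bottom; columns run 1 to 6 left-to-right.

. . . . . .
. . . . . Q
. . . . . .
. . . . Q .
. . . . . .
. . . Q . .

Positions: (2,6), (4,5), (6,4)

Row 1: attacked by (2,6)→{5,6}; (4,5)→{2,5}; (6,4)→{4}. Safe: 1, 3. Place at column 3.
Row 3: attacked by (1,3)→{1,3,5}; (2,6)→{5,6}; (4,5)→{4,5,6}; (6,4)→{1,4}. Safe: 2. Place at column 2.
Row 5: attacked by (1,3)→{3}; (2,6)→{3,6}; (3,2)→{2,4}; (4,5)→{4,5,6}; (6,4)→{3,4,5}. Safe: 1. Place at column 1.
Columns [3, 6, 2, 5, 1, 4], r−c [-2, -4, 1, -1, 4, 2], r+c [4, 8, 5, 9, 6, 10] are all distinct, so no two queens attack.

(1,3) (2,6) (3,2) (4,5) (5,1) (6,4)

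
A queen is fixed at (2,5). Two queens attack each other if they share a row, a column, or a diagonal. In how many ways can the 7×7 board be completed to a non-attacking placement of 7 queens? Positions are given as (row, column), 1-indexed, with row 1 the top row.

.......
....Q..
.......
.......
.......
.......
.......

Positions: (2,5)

6

Branch on row 1: col 1 → 1; col 2 → 3; col 3 → 1; col 7 → 1.
Sum: 1 + 3 + 1 + 1 = 6.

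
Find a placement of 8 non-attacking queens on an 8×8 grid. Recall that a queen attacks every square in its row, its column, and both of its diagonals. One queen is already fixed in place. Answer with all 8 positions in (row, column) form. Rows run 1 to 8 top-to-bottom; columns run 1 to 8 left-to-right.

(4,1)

Row 1: attacked by (4,1)→{1,4}. Safe: 2, 3, 5, 6, 7, 8. Place at column 7.
Row 2: attacked by (1,7)→{6,7,8}; (4,1)→{1,3}. Safe: 2, 4, 5. Place at column 2.
Row 3: attacked by (1,7)→{5,7}; (2,2)→{1,2,3}; (4,1)→{1,2}. Safe: 4, 6, 8. Place at column 4.
Row 5: attacked by (1,7)→{3,7}; (2,2)→{2,5}; (3,4)→{2,4,6}; (4,1)→{1,2}. Safe: 8. Place at column 8.
Row 6: attacked by (1,7)→{2,7}; (2,2)→{2,6}; (3,4)→{1,4,7}; (4,1)→{1,3}; (5,8)→{7,8}. Safe: 5. Place at column 5.
Row 7: attacked by (1,7)→{1,7}; (2,2)→{2,7}; (3,4)→{4,8}; (4,1)→{1,4}; (5,8)→{6,8}; (6,5)→{4,5,6}. Safe: 3. Place at column 3.
Row 8: attacked by (1,7)→{7}; (2,2)→{2,8}; (3,4)→{4}; (4,1)→{1,5}; (5,8)→{5,8}; (6,5)→{3,5,7}; (7,3)→{2,3,4}. Safe: 6. Place at column 6.
Columns [7, 2, 4, 1, 8, 5, 3, 6], r−c [-6, 0, -1, 3, -3, 1, 4, 2], r+c [8, 4, 7, 5, 13, 11, 10, 14] are all distinct, so no two queens attack.

(1,7) (2,2) (3,4) (4,1) (5,8) (6,5) (7,3) (8,6)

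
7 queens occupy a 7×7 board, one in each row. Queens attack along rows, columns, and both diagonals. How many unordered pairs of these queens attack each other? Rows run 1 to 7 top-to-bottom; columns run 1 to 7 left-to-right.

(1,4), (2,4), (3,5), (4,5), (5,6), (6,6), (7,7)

Same column: (1,4)–(2,4) (column 4); (3,5)–(4,5) (column 5); (5,6)–(6,6) (column 6).
Same diagonal: (2,4)–(3,5) (|2−3| = |4−5| = 1); (4,5)–(5,6) (|4−5| = |5−6| = 1); (6,6)–(7,7) (|6−7| = |6−7| = 1).
Total attacking pairs: 6.

6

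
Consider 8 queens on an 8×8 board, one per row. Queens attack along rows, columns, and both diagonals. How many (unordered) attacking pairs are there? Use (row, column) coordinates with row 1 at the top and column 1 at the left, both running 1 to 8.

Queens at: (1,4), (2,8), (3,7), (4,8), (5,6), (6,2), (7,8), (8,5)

6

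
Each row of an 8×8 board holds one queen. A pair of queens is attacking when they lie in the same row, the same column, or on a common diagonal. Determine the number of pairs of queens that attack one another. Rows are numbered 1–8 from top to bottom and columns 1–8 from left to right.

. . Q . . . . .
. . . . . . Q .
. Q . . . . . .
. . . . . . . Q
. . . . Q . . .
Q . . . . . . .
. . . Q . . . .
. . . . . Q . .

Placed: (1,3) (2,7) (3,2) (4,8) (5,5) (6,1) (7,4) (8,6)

0

All columns are distinct and no two queens satisfy |Δrow| = |Δcol|, so no pair attacks.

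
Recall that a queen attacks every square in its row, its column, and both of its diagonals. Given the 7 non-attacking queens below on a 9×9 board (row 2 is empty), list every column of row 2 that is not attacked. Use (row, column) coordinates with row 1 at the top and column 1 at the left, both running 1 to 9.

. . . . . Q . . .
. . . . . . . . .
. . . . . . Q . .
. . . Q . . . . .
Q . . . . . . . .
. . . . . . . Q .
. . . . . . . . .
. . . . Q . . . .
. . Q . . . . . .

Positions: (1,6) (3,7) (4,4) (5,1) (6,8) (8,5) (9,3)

(1,6) attacks row 2 at column 6 and diagonals 5, 7.
(3,7) attacks row 2 at column 7 and diagonals 6, 8.
(4,4) attacks row 2 at column 4 and diagonals 2, 6.
(5,1) attacks row 2 at column 1 and diagonals 4.
(6,8) attacks row 2 at column 8 and diagonals 4.
(8,5) attacks row 2 at column 5.
(9,3) attacks row 2 at column 3.
Attacked columns: {1, 2, 3, 4, 5, 6, 7, 8}. Safe: {9}.

columns 9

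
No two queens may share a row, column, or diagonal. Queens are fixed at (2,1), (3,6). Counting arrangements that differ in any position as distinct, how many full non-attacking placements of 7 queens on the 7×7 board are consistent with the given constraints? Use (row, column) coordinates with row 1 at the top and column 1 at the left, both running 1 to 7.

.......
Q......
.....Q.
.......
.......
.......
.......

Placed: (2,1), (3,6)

Branch on row 1: col 3 → 2; col 5 → 1; col 7 → 0.
Sum: 2 + 1 + 0 = 3.

3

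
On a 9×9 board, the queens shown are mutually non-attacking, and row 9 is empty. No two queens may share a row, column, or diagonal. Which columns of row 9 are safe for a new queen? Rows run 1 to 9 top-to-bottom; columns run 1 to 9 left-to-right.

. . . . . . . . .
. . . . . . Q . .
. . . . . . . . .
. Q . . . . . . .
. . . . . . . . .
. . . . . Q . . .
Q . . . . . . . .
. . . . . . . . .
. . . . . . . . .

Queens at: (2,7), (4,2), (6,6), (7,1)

columns 4, 5, 8

(2,7) attacks row 9 at column 7.
(4,2) attacks row 9 at column 2 and diagonals 7.
(6,6) attacks row 9 at column 6 and diagonals 3, 9.
(7,1) attacks row 9 at column 1 and diagonals 3.
Attacked columns: {1, 2, 3, 6, 7, 9}. Safe: {4, 5, 8}.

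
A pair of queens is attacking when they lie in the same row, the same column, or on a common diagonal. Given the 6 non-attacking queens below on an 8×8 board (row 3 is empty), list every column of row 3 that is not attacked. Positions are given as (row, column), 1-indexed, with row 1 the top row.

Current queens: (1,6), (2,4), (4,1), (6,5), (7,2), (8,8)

(1,6) attacks row 3 at column 6 and diagonals 4, 8.
(2,4) attacks row 3 at column 4 and diagonals 3, 5.
(4,1) attacks row 3 at column 1 and diagonals 2.
(6,5) attacks row 3 at column 5 and diagonals 2, 8.
(7,2) attacks row 3 at column 2 and diagonals 6.
(8,8) attacks row 3 at column 8 and diagonals 3.
Attacked columns: {1, 2, 3, 4, 5, 6, 8}. Safe: {7}.

columns 7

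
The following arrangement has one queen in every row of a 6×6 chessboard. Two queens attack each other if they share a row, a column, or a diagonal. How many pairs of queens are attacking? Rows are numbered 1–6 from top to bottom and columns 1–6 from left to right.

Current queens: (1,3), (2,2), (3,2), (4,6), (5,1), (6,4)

Same column: (2,2)–(3,2) (column 2).
Same diagonal: (1,3)–(2,2) (|1−2| = |3−2| = 1); (1,3)–(4,6) (|1−4| = |3−6| = 3); (4,6)–(6,4) (|4−6| = |6−4| = 2).
Total attacking pairs: 4.

4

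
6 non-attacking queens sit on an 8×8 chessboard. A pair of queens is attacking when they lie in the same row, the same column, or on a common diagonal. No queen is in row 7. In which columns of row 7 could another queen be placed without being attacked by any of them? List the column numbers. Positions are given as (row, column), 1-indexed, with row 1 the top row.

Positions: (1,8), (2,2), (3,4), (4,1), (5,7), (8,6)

(1,8) attacks row 7 at column 8 and diagonals 2.
(2,2) attacks row 7 at column 2 and diagonals 7.
(3,4) attacks row 7 at column 4 and diagonals 8.
(4,1) attacks row 7 at column 1 and diagonals 4.
(5,7) attacks row 7 at column 7 and diagonals 5.
(8,6) attacks row 7 at column 6 and diagonals 5, 7.
Attacked columns: {1, 2, 4, 5, 6, 7, 8}. Safe: {3}.

columns 3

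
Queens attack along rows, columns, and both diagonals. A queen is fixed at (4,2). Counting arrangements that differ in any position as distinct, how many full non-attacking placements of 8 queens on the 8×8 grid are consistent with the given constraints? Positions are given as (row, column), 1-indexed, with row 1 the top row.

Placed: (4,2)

Branch on row 1: col 1 → 0; col 3 → 2; col 4 → 2; col 6 → 3; col 7 → 1; col 8 → 0.
Sum: 0 + 2 + 2 + 3 + 1 + 0 = 8.

8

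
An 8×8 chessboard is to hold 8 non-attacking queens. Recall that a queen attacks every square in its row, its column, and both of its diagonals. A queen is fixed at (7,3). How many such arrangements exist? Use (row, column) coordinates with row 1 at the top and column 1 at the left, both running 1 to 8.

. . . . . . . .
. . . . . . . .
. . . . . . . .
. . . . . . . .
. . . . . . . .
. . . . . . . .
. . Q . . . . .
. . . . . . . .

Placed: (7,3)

14

Branch on row 1: col 1 → 0; col 2 → 1; col 4 → 6; col 5 → 3; col 6 → 0; col 7 → 3; col 8 → 1.
Sum: 0 + 1 + 6 + 3 + 0 + 3 + 1 = 14.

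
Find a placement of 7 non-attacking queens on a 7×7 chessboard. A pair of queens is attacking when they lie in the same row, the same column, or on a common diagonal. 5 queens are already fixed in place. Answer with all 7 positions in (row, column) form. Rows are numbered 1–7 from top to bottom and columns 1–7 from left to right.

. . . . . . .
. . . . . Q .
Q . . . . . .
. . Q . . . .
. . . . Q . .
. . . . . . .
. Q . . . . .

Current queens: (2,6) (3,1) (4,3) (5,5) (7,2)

Row 1: attacked by (2,6)→{5,6,7}; (3,1)→{1,3}; (4,3)→{3,6}; (5,5)→{1,5}; (7,2)→{2}. Safe: 4. Place at column 4.
Row 6: attacked by (1,4)→{4}; (2,6)→{2,6}; (3,1)→{1,4}; (4,3)→{1,3,5}; (5,5)→{4,5,6}; (7,2)→{1,2,3}. Safe: 7. Place at column 7.
Columns [4, 6, 1, 3, 5, 7, 2], r−c [-3, -4, 2, 1, 0, -1, 5], r+c [5, 8, 4, 7, 10, 13, 9] are all distinct, so no two queens attack.

(1,4) (2,6) (3,1) (4,3) (5,5) (6,7) (7,2)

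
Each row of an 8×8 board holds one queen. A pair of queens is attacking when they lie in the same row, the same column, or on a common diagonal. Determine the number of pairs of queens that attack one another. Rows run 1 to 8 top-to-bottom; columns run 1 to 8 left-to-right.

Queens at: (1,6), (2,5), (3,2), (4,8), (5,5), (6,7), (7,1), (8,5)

5

Same column: (2,5)–(5,5) (column 5); (2,5)–(8,5) (column 5); (5,5)–(8,5) (column 5).
Same diagonal: (1,6)–(2,5) (|1−2| = |6−5| = 1); (6,7)–(8,5) (|6−8| = |7−5| = 2).
Total attacking pairs: 5.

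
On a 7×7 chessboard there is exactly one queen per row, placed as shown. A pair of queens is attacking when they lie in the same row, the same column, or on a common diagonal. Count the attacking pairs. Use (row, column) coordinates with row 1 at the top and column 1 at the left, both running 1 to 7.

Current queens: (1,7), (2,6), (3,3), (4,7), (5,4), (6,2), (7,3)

6

Same column: (1,7)–(4,7) (column 7); (3,3)–(7,3) (column 3).
Same diagonal: (1,7)–(2,6) (|1−2| = |7−6| = 1); (1,7)–(6,2) (|1−6| = |7−2| = 5); (2,6)–(6,2) (|2−6| = |6−2| = 4); (6,2)–(7,3) (|6−7| = |2−3| = 1).
Total attacking pairs: 6.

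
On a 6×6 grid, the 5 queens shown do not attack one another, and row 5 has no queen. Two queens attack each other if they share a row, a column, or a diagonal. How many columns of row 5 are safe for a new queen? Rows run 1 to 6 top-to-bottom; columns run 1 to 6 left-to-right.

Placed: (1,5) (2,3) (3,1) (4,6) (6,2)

1

(1,5) attacks row 5 at column 5 and diagonals 1.
(2,3) attacks row 5 at column 3 and diagonals 6.
(3,1) attacks row 5 at column 1 and diagonals 3.
(4,6) attacks row 5 at column 6 and diagonals 5.
(6,2) attacks row 5 at column 2 and diagonals 1, 3.
Attacked columns: {1, 2, 3, 5, 6}. Safe: {4}.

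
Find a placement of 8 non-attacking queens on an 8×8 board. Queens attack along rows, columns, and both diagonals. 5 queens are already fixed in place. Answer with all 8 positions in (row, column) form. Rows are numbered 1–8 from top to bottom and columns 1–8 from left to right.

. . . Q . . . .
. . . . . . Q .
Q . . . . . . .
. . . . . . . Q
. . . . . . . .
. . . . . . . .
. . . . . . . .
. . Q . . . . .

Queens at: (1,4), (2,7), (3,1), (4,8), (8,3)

(1,4) (2,7) (3,1) (4,8) (5,5) (6,2) (7,6) (8,3)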